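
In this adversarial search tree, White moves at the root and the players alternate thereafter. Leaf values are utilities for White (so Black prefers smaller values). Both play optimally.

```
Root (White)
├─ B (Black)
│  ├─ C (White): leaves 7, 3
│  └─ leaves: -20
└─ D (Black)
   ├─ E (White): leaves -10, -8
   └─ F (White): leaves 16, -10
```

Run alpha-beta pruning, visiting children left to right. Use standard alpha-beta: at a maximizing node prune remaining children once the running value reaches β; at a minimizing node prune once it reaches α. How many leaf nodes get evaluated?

C [α=-∞,β=+∞]: v=7
B [α=-∞,β=+∞]: v=-20
E [α=-20,β=+∞]: v=-8
F [α=-20,β=-8]: v=16 after child 1 ≥ β → β-cutoff, skip 1
D [α=-20,β=+∞]: v=-8
Root [α=-∞,β=+∞]: v=-8
Leaves evaluated: 6 of 7.

6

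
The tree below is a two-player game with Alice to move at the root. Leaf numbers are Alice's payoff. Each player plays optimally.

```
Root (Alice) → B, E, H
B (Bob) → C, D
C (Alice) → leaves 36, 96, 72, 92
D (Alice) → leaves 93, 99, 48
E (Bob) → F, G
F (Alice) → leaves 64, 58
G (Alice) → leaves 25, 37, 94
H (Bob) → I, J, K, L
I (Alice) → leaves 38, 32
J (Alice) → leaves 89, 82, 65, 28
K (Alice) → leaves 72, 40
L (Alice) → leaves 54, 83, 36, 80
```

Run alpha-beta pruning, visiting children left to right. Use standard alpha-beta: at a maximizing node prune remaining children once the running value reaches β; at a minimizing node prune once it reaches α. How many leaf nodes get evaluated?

10

C [α=-∞,β=+∞]: v=96
D [α=-∞,β=96]: v=99 after child 2 ≥ β → β-cutoff, skip 1
B [α=-∞,β=+∞]: v=96
F [α=96,β=+∞]: v=64
E [α=96,β=+∞]: v=64 after child 1 ≤ α → α-cutoff, skip 1
I [α=96,β=+∞]: v=38
H [α=96,β=+∞]: v=38 after child 1 ≤ α → α-cutoff, skip 3
Root [α=-∞,β=+∞]: v=96
Leaves evaluated: 10 of 24.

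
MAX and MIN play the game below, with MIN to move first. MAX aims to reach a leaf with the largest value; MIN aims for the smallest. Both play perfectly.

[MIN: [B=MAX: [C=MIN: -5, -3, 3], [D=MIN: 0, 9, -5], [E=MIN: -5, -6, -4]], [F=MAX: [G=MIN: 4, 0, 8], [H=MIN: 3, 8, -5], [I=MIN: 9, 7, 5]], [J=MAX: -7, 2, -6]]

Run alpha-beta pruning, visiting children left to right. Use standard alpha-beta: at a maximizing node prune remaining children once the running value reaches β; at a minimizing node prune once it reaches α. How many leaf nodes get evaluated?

C [α=-∞,β=+∞]: v=-5
D [α=-5,β=+∞]: v=-5
E [α=-5,β=+∞]: v=-5 after child 1 ≤ α → α-cutoff, skip 2
B [α=-∞,β=+∞]: v=-5
G [α=-∞,β=-5]: v=0
F [α=-∞,β=-5]: v=0 after child 1 ≥ β → β-cutoff, skip 2
J [α=-∞,β=-5]: v=2 after child 2 ≥ β → β-cutoff, skip 1
Root [α=-∞,β=+∞]: v=-5
Leaves evaluated: 12 of 21.

12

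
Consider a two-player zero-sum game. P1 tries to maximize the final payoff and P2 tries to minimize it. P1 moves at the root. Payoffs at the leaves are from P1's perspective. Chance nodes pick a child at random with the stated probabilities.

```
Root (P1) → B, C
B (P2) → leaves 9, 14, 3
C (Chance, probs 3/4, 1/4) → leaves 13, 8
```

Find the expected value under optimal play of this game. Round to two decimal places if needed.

11.75

B (P2): min(9, 14, 3) = 3
C (Chance): 3/4·13 + 1/4·8 = 11.75
Root (P1): max(3, 11.75) = 11.75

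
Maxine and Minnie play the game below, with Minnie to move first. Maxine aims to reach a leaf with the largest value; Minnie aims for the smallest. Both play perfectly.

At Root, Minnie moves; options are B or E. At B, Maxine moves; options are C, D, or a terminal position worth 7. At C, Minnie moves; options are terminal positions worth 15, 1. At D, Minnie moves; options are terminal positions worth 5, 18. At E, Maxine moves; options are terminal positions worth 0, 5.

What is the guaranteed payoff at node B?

7

C: min(15, 1) = 1
D: min(5, 18) = 5
B: max(1, 5, 7) = 7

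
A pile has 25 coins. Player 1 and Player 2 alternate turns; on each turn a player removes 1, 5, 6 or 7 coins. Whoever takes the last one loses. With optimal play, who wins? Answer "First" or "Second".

Second

W/L table (W = player to move can force a win):
i:   0  1  2  3  4  5  6  7  8  9 10 11 12 13 14 15 16 17 18 19 20 21 22 23 24 25
     W  L  W  L  W  L  W  W  W  W  W  W  W  L  W  L  W  L  W  W  W  W  W  W  W  L
Position 25 is L, so the second player wins.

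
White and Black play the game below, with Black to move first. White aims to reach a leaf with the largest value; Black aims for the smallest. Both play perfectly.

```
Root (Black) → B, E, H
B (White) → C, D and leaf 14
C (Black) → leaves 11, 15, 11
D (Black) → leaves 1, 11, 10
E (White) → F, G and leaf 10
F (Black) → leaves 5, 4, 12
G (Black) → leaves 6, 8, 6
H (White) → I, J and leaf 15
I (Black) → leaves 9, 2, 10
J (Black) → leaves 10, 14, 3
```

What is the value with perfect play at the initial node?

10

C (Black): min(11, 15, 11) = 11
D (Black): min(1, 11, 10) = 1
B (White): max(11, 1, 14) = 14
F (Black): min(5, 4, 12) = 4
G (Black): min(6, 8, 6) = 6
E (White): max(4, 6, 10) = 10
I (Black): min(9, 2, 10) = 2
J (Black): min(10, 14, 3) = 3
H (White): max(2, 3, 15) = 15
Root (Black): min(14, 10, 15) = 10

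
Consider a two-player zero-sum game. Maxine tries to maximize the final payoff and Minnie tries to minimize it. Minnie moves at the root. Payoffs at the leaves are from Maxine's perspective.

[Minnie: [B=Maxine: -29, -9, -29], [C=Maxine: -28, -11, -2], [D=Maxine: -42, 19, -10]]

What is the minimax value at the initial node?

B (Maxine): max(-29, -9, -29) = -9
C (Maxine): max(-28, -11, -2) = -2
D (Maxine): max(-42, 19, -10) = 19
Root (Minnie): min(-9, -2, 19) = -9

-9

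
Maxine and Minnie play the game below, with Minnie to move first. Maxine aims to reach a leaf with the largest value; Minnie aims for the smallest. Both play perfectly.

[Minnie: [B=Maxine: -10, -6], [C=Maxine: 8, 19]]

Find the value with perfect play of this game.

B (Maxine): max(-10, -6) = -6
C (Maxine): max(8, 19) = 19
Root (Minnie): min(-6, 19) = -6

-6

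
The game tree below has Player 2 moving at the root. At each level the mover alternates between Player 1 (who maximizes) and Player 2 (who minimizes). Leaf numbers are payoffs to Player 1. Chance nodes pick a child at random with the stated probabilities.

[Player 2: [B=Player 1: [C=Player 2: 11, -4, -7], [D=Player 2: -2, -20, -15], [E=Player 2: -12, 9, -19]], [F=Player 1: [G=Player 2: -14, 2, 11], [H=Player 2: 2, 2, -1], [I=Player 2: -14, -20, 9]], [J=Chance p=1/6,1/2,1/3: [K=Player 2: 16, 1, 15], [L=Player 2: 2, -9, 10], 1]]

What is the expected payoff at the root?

-7

C (Player 2): min(11, -4, -7) = -7
D (Player 2): min(-2, -20, -15) = -20
E (Player 2): min(-12, 9, -19) = -19
B (Player 1): max(-7, -20, -19) = -7
G (Player 2): min(-14, 2, 11) = -14
H (Player 2): min(2, 2, -1) = -1
I (Player 2): min(-14, -20, 9) = -20
F (Player 1): max(-14, -1, -20) = -1
K (Player 2): min(16, 1, 15) = 1
L (Player 2): min(2, -9, 10) = -9
J (Chance): 1/6·1 + 1/2·-9 + 1/3·1 = -4
Root (Player 2): min(-7, -1, -4) = -7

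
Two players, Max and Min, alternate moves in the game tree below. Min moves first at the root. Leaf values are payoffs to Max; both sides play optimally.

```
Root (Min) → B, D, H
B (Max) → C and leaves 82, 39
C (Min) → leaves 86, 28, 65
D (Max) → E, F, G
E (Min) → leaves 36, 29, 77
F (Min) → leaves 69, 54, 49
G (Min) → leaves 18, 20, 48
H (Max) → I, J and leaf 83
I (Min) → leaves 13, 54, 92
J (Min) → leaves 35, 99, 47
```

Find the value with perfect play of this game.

C (Min): min(86, 28, 65) = 28
B (Max): max(28, 82, 39) = 82
E (Min): min(36, 29, 77) = 29
F (Min): min(69, 54, 49) = 49
G (Min): min(18, 20, 48) = 18
D (Max): max(29, 49, 18) = 49
I (Min): min(13, 54, 92) = 13
J (Min): min(35, 99, 47) = 35
H (Max): max(13, 35, 83) = 83
Root (Min): min(82, 49, 83) = 49

49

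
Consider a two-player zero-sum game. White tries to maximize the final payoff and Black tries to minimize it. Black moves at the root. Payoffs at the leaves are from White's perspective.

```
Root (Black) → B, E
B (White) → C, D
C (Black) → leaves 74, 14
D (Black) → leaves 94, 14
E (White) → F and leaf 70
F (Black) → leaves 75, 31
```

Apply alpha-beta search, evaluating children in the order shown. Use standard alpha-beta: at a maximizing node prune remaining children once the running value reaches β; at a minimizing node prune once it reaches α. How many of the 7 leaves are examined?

6

C [α=-∞,β=+∞]: v=14
D [α=14,β=+∞]: v=14
B [α=-∞,β=+∞]: v=14
F [α=-∞,β=14]: v=31
E [α=-∞,β=14]: v=31 after child 1 ≥ β → β-cutoff, skip 1
Root [α=-∞,β=+∞]: v=14
Leaves evaluated: 6 of 7.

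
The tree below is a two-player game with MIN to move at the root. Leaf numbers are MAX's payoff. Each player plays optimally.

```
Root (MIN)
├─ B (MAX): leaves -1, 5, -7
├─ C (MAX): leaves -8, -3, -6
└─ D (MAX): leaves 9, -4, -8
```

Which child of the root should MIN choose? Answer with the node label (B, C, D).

C

B (MAX): max(-1, 5, -7) = 5
C (MAX): max(-8, -3, -6) = -3
D (MAX): max(9, -4, -8) = 9
Root (MIN): min(5, -3, 9) = -3
MIN picks the child with the lowest value: C (value -3).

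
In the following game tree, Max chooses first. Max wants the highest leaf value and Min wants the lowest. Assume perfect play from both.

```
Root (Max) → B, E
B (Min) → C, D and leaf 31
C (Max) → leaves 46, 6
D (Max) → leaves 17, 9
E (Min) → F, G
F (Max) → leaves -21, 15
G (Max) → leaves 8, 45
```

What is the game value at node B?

17

C: max(46, 6) = 46
D: max(17, 9) = 17
B: min(46, 17, 31) = 17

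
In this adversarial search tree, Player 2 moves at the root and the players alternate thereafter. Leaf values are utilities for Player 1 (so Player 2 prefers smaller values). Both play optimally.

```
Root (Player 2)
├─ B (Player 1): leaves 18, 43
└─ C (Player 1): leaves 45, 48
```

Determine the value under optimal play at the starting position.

43

B (Player 1): max(18, 43) = 43
C (Player 1): max(45, 48) = 48
Root (Player 2): min(43, 48) = 43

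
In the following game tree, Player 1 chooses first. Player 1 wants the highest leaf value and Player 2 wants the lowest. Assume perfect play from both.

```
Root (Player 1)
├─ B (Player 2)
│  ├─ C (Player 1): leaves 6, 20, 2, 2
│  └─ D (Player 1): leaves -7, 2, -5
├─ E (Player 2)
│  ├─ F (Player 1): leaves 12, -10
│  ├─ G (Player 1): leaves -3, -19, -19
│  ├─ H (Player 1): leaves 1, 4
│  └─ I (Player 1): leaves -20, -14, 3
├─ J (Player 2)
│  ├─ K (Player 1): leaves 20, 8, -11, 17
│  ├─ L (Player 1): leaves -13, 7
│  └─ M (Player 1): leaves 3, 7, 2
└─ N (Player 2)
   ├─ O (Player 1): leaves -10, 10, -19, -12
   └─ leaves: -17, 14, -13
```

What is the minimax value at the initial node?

C (Player 1): max(6, 20, 2, 2) = 20
D (Player 1): max(-7, 2, -5) = 2
B (Player 2): min(20, 2) = 2
F (Player 1): max(12, -10) = 12
G (Player 1): max(-3, -19, -19) = -3
H (Player 1): max(1, 4) = 4
I (Player 1): max(-20, -14, 3) = 3
E (Player 2): min(12, -3, 4, 3) = -3
K (Player 1): max(20, 8, -11, 17) = 20
L (Player 1): max(-13, 7) = 7
M (Player 1): max(3, 7, 2) = 7
J (Player 2): min(20, 7, 7) = 7
O (Player 1): max(-10, 10, -19, -12) = 10
N (Player 2): min(10, -17, 14, -13) = -17
Root (Player 1): max(2, -3, 7, -17) = 7

7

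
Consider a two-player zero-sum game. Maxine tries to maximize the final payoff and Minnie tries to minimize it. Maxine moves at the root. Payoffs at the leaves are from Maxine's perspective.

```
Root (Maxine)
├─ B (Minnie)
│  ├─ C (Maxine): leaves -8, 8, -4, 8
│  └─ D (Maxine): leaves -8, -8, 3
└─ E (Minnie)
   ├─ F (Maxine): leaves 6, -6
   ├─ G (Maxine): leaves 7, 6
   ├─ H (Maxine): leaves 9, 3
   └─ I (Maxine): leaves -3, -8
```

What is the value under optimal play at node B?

3

C: max(-8, 8, -4, 8) = 8
D: max(-8, -8, 3) = 3
B: min(8, 3) = 3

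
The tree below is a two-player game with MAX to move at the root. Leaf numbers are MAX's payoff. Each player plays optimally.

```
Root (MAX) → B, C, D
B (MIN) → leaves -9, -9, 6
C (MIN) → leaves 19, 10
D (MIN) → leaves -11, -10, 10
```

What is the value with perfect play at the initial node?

B (MIN): min(-9, -9, 6) = -9
C (MIN): min(19, 10) = 10
D (MIN): min(-11, -10, 10) = -11
Root (MAX): max(-9, 10, -11) = 10

10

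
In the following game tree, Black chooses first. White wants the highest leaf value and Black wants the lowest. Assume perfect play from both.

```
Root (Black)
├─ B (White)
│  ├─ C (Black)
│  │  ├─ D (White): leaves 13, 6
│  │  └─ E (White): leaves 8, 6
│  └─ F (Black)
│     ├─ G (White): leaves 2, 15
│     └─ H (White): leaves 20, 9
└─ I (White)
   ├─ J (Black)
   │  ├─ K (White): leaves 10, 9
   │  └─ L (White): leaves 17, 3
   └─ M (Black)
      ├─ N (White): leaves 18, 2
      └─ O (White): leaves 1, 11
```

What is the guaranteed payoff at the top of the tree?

D (White): max(13, 6) = 13
E (White): max(8, 6) = 8
C (Black): min(13, 8) = 8
G (White): max(2, 15) = 15
H (White): max(20, 9) = 20
F (Black): min(15, 20) = 15
B (White): max(8, 15) = 15
K (White): max(10, 9) = 10
L (White): max(17, 3) = 17
J (Black): min(10, 17) = 10
N (White): max(18, 2) = 18
O (White): max(1, 11) = 11
M (Black): min(18, 11) = 11
I (White): max(10, 11) = 11
Root (Black): min(15, 11) = 11

11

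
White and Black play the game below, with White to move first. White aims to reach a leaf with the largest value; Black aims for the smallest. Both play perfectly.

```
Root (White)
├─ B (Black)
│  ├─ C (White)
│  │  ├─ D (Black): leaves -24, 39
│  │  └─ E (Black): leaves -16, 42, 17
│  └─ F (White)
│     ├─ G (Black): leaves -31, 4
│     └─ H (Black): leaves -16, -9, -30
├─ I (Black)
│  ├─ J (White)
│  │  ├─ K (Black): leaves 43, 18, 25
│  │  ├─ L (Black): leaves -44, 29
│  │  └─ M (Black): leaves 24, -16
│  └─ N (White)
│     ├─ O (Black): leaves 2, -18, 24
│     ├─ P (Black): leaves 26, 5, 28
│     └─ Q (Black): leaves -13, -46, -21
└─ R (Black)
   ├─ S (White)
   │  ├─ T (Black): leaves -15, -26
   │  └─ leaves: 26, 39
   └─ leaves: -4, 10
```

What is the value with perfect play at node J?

K: min(43, 18, 25) = 18
L: min(-44, 29) = -44
M: min(24, -16) = -16
J: max(18, -44, -16) = 18

18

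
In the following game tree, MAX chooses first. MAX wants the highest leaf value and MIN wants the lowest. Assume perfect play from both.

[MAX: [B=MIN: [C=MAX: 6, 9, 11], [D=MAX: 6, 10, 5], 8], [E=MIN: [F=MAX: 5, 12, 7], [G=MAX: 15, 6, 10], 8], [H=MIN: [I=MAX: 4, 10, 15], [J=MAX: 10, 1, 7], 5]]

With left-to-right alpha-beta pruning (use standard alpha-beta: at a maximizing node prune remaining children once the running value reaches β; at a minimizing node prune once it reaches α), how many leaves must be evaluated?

19

C [α=-∞,β=+∞]: v=11
D [α=-∞,β=11]: v=10
B [α=-∞,β=+∞]: v=8
F [α=8,β=+∞]: v=12
G [α=8,β=12]: v=15 after child 1 ≥ β → β-cutoff, skip 2
E [α=8,β=+∞]: v=8
I [α=8,β=+∞]: v=15
J [α=8,β=15]: v=10
H [α=8,β=+∞]: v=5
Root [α=-∞,β=+∞]: v=8
Leaves evaluated: 19 of 21.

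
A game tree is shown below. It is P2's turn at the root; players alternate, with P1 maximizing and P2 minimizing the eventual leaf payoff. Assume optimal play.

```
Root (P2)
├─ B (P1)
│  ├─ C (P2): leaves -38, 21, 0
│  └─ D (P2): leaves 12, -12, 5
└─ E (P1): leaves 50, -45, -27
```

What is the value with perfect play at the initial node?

C (P2): min(-38, 21, 0) = -38
D (P2): min(12, -12, 5) = -12
B (P1): max(-38, -12) = -12
E (P1): max(50, -45, -27) = 50
Root (P2): min(-12, 50) = -12

-12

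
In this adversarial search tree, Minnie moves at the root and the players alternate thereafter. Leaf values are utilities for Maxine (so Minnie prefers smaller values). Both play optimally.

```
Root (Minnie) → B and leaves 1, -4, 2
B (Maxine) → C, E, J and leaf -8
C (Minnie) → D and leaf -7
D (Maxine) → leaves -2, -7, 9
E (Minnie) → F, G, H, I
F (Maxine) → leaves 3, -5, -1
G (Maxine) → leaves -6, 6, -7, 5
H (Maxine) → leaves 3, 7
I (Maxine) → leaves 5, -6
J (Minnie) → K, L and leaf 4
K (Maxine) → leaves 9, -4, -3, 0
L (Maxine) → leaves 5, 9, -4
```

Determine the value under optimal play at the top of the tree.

D (Maxine): max(-2, -7, 9) = 9
C (Minnie): min(9, -7) = -7
F (Maxine): max(3, -5, -1) = 3
G (Maxine): max(-6, 6, -7, 5) = 6
H (Maxine): max(3, 7) = 7
I (Maxine): max(5, -6) = 5
E (Minnie): min(3, 6, 7, 5) = 3
K (Maxine): max(9, -4, -3, 0) = 9
L (Maxine): max(5, 9, -4) = 9
J (Minnie): min(9, 9, 4) = 4
B (Maxine): max(-7, 3, 4, -8) = 4
Root (Minnie): min(4, 1, -4, 2) = -4

-4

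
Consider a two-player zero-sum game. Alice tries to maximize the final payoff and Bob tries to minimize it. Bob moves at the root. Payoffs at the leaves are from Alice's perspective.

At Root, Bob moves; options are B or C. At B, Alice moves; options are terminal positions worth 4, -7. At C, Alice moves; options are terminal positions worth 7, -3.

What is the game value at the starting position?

4

B (Alice): max(4, -7) = 4
C (Alice): max(7, -3) = 7
Root (Bob): min(4, 7) = 4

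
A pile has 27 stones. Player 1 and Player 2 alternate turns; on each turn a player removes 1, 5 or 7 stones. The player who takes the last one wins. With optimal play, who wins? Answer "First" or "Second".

First

Positions where the player to move wins (W) vs loses (L):
i:   0  1  2  3  4  5  6  7  8  9 10 11 12 13 14 15 16 17 18 19 20 21 22 23 24 25 26 27
     L  W  L  W  L  W  L  W  L  W  L  W  L  W  L  W  L  W  L  W  L  W  L  W  L  W  L  W
Position 27 is W, so the first player wins.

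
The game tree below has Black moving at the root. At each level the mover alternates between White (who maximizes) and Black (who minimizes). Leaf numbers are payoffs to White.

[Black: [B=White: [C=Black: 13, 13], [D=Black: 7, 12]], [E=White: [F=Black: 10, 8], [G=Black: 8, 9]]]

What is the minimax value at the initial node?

C (Black): min(13, 13) = 13
D (Black): min(7, 12) = 7
B (White): max(13, 7) = 13
F (Black): min(10, 8) = 8
G (Black): min(8, 9) = 8
E (White): max(8, 8) = 8
Root (Black): min(13, 8) = 8

8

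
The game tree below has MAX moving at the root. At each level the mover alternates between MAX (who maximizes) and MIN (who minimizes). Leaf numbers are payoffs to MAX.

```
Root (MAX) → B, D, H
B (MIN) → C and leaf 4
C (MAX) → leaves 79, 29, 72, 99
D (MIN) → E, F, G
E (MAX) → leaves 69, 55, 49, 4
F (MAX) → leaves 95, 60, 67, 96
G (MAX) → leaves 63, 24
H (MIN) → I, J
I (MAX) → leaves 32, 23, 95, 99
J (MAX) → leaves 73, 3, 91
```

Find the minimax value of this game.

C (MAX): max(79, 29, 72, 99) = 99
B (MIN): min(99, 4) = 4
E (MAX): max(69, 55, 49, 4) = 69
F (MAX): max(95, 60, 67, 96) = 96
G (MAX): max(63, 24) = 63
D (MIN): min(69, 96, 63) = 63
I (MAX): max(32, 23, 95, 99) = 99
J (MAX): max(73, 3, 91) = 91
H (MIN): min(99, 91) = 91
Root (MAX): max(4, 63, 91) = 91

91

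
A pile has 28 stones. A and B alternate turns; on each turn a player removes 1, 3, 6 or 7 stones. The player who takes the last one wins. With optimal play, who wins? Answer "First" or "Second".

i:   0  1  2  3  4  5  6  7  8  9 10 11 12 13 14 15 16 17 18 19 20 21 22 23 24 25 26 27 28
     L  W  L  W  L  W  W  W  W  W  W  W  L  W  L  W  L  W  W  W  W  W  W  W  L  W  L  W  L
Position 28 is L, so the second player wins.

Second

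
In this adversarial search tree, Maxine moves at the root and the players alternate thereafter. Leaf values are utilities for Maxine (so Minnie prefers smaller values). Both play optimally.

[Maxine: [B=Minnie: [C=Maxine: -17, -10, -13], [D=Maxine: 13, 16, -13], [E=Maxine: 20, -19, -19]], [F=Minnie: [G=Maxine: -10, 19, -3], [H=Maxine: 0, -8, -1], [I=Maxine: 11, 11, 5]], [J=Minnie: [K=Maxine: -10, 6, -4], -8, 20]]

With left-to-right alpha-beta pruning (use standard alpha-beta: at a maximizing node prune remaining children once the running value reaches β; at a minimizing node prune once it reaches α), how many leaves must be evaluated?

16

C [α=-∞,β=+∞]: v=-10
D [α=-∞,β=-10]: v=13 after child 1 ≥ β → β-cutoff, skip 2
E [α=-∞,β=-10]: v=20 after child 1 ≥ β → β-cutoff, skip 2
B [α=-∞,β=+∞]: v=-10
G [α=-10,β=+∞]: v=19
H [α=-10,β=19]: v=0
I [α=-10,β=0]: v=11 after child 1 ≥ β → β-cutoff, skip 2
F [α=-10,β=+∞]: v=0
K [α=0,β=+∞]: v=6
J [α=0,β=+∞]: v=-8 after child 2 ≤ α → α-cutoff, skip 1
Root [α=-∞,β=+∞]: v=0
Leaves evaluated: 16 of 23.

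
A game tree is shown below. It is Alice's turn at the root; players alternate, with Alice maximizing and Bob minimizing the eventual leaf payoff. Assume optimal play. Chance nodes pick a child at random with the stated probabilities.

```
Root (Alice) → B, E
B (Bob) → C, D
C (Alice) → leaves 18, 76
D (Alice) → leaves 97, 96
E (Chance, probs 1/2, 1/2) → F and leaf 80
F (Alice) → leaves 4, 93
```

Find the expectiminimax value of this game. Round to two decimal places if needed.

86.5

C (Alice): max(18, 76) = 76
D (Alice): max(97, 96) = 97
B (Bob): min(76, 97) = 76
F (Alice): max(4, 93) = 93
E (Chance): 1/2·93 + 1/2·80 = 86.5
Root (Alice): max(76, 86.5) = 86.5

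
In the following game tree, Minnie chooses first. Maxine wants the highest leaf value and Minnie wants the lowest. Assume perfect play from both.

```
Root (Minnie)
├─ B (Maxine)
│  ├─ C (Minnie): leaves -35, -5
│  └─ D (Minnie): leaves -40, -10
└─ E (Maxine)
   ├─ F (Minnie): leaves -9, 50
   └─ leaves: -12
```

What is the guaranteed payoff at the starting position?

C (Minnie): min(-35, -5) = -35
D (Minnie): min(-40, -10) = -40
B (Maxine): max(-35, -40) = -35
F (Minnie): min(-9, 50) = -9
E (Maxine): max(-9, -12) = -9
Root (Minnie): min(-35, -9) = -35

-35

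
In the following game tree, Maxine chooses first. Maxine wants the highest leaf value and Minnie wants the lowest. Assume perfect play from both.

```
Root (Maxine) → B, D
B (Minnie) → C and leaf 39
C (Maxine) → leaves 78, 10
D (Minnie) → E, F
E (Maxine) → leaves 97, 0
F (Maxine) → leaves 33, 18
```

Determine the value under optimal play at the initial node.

39

C (Maxine): max(78, 10) = 78
B (Minnie): min(78, 39) = 39
E (Maxine): max(97, 0) = 97
F (Maxine): max(33, 18) = 33
D (Minnie): min(97, 33) = 33
Root (Maxine): max(39, 33) = 39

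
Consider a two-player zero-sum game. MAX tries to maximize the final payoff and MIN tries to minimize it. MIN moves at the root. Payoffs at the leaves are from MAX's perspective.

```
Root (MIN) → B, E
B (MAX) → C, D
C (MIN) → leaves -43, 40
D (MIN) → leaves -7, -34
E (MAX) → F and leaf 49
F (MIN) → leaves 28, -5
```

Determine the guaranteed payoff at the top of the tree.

-34

C (MIN): min(-43, 40) = -43
D (MIN): min(-7, -34) = -34
B (MAX): max(-43, -34) = -34
F (MIN): min(28, -5) = -5
E (MAX): max(-5, 49) = 49
Root (MIN): min(-34, 49) = -34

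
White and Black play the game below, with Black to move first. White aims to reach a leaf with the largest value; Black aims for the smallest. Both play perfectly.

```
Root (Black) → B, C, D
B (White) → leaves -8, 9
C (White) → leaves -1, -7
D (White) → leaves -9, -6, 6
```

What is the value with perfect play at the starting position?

B (White): max(-8, 9) = 9
C (White): max(-1, -7) = -1
D (White): max(-9, -6, 6) = 6
Root (Black): min(9, -1, 6) = -1

-1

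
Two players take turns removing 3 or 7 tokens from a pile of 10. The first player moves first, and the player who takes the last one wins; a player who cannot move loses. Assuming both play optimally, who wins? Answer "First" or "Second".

Mark each pile size as W (mover wins) or L (mover loses):
i:   0  1  2  3  4  5  6  7  8  9 10
     L  L  L  W  W  W  L  W  W  W  L
Position 10 is L, so the second player wins.

Second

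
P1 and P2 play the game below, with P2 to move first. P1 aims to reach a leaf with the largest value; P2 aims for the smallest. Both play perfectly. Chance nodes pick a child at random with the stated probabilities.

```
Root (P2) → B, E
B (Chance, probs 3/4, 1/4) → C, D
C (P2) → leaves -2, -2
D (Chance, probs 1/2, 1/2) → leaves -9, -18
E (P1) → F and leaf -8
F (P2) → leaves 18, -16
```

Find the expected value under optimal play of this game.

C (P2): min(-2, -2) = -2
D (Chance): 1/2·-9 + 1/2·-18 = -13.5
B (Chance): 3/4·-2 + 1/4·-13.5 = -4.88
F (P2): min(18, -16) = -16
E (P1): max(-16, -8) = -8
Root (P2): min(-4.88, -8) = -8

-8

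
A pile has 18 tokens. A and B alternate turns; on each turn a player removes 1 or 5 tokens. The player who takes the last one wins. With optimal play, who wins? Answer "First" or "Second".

Compute winning (W) and losing (L) positions by backward induction:
i:   0  1  2  3  4  5  6  7  8  9 10 11 12 13 14 15 16 17 18
     L  W  L  W  L  W  L  W  L  W  L  W  L  W  L  W  L  W  L
Position 18 is L, so the second player wins.

Second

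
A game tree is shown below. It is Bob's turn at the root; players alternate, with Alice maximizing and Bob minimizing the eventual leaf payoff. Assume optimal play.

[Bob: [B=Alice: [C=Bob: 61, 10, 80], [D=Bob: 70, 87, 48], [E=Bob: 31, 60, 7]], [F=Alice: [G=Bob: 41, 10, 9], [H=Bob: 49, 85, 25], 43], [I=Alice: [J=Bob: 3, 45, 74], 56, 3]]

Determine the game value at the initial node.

C (Bob): min(61, 10, 80) = 10
D (Bob): min(70, 87, 48) = 48
E (Bob): min(31, 60, 7) = 7
B (Alice): max(10, 48, 7) = 48
G (Bob): min(41, 10, 9) = 9
H (Bob): min(49, 85, 25) = 25
F (Alice): max(9, 25, 43) = 43
J (Bob): min(3, 45, 74) = 3
I (Alice): max(3, 56, 3) = 56
Root (Bob): min(48, 43, 56) = 43

43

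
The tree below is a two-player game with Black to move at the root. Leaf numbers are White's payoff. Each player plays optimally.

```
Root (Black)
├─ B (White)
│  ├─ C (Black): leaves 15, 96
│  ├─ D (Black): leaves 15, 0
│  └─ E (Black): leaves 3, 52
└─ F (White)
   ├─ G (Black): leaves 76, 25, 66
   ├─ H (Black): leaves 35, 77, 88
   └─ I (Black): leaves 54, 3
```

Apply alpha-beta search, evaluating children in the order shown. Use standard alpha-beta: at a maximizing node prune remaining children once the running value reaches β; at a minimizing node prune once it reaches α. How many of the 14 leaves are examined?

7

C [α=-∞,β=+∞]: v=15
D [α=15,β=+∞]: v=15 after child 1 ≤ α → α-cutoff, skip 1
E [α=15,β=+∞]: v=3 after child 1 ≤ α → α-cutoff, skip 1
B [α=-∞,β=+∞]: v=15
G [α=-∞,β=15]: v=25
F [α=-∞,β=15]: v=25 after child 1 ≥ β → β-cutoff, skip 2
Root [α=-∞,β=+∞]: v=15
Leaves evaluated: 7 of 14.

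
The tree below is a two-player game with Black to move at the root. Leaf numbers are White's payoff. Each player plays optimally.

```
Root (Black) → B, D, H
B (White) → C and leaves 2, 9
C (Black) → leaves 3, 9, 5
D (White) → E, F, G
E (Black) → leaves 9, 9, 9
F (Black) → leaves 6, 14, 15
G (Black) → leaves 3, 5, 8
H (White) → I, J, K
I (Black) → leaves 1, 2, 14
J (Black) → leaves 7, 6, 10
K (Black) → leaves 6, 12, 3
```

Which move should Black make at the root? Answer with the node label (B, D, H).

H

C (Black): min(3, 9, 5) = 3
B (White): max(3, 2, 9) = 9
E (Black): min(9, 9, 9) = 9
F (Black): min(6, 14, 15) = 6
G (Black): min(3, 5, 8) = 3
D (White): max(9, 6, 3) = 9
I (Black): min(1, 2, 14) = 1
J (Black): min(7, 6, 10) = 6
K (Black): min(6, 12, 3) = 3
H (White): max(1, 6, 3) = 6
Root (Black): min(9, 9, 6) = 6
Black picks the child with the lowest value: H (value 6).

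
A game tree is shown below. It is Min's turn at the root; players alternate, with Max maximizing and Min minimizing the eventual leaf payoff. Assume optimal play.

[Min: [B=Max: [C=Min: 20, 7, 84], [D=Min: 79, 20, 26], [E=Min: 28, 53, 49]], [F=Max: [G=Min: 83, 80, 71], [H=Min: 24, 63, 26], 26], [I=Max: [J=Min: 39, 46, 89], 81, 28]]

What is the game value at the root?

C (Min): min(20, 7, 84) = 7
D (Min): min(79, 20, 26) = 20
E (Min): min(28, 53, 49) = 28
B (Max): max(7, 20, 28) = 28
G (Min): min(83, 80, 71) = 71
H (Min): min(24, 63, 26) = 24
F (Max): max(71, 24, 26) = 71
J (Min): min(39, 46, 89) = 39
I (Max): max(39, 81, 28) = 81
Root (Min): min(28, 71, 81) = 28

28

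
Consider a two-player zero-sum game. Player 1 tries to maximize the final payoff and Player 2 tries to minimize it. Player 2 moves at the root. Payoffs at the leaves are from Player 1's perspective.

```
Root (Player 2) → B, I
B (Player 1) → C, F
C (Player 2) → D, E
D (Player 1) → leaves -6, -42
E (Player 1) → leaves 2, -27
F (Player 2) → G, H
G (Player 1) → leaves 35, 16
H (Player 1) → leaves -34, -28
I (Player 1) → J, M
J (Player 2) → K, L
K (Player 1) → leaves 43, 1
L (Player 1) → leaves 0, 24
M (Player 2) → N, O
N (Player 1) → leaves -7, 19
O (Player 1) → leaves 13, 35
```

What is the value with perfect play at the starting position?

-6

D (Player 1): max(-6, -42) = -6
E (Player 1): max(2, -27) = 2
C (Player 2): min(-6, 2) = -6
G (Player 1): max(35, 16) = 35
H (Player 1): max(-34, -28) = -28
F (Player 2): min(35, -28) = -28
B (Player 1): max(-6, -28) = -6
K (Player 1): max(43, 1) = 43
L (Player 1): max(0, 24) = 24
J (Player 2): min(43, 24) = 24
N (Player 1): max(-7, 19) = 19
O (Player 1): max(13, 35) = 35
M (Player 2): min(19, 35) = 19
I (Player 1): max(24, 19) = 24
Root (Player 2): min(-6, 24) = -6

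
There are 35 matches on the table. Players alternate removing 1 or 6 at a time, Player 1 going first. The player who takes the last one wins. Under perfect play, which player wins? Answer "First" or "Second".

Compute winning (W) and losing (L) positions by backward induction:
i:   0  1  2  3  4  5  6  7  8  9 10 11 12 13 14 15 16 17 18 19 20 21 22 23 24 25 26 27 28 29 30 31 32 33 34 35
     L  W  L  W  L  W  W  L  W  L  W  L  W  W  L  W  L  W  L  W  W  L  W  L  W  L  W  W  L  W  L  W  L  W  W  L
Position 35 is L, so the second player wins.

Second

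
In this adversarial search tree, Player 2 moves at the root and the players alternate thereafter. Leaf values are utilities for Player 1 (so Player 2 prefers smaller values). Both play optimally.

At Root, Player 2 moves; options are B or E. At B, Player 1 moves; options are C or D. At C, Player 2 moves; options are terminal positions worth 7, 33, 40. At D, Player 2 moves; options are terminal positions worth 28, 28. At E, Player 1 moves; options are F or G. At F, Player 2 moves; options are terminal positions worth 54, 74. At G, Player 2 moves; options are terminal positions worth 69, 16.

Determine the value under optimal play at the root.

28

C (Player 2): min(7, 33, 40) = 7
D (Player 2): min(28, 28) = 28
B (Player 1): max(7, 28) = 28
F (Player 2): min(54, 74) = 54
G (Player 2): min(69, 16) = 16
E (Player 1): max(54, 16) = 54
Root (Player 2): min(28, 54) = 28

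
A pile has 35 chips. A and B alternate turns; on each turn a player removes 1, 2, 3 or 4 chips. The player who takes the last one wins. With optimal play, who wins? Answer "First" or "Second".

Positions where the player to move wins (W) vs loses (L):
i:   0  1  2  3  4  5  6  7  8  9 10 11 12 13 14 15 16 17 18 19 20 21 22 23 24 25 26 27 28 29 30 31 32 33 34 35
     L  W  W  W  W  L  W  W  W  W  L  W  W  W  W  L  W  W  W  W  L  W  W  W  W  L  W  W  W  W  L  W  W  W  W  L
Position 35 is L, so the second player wins.

Second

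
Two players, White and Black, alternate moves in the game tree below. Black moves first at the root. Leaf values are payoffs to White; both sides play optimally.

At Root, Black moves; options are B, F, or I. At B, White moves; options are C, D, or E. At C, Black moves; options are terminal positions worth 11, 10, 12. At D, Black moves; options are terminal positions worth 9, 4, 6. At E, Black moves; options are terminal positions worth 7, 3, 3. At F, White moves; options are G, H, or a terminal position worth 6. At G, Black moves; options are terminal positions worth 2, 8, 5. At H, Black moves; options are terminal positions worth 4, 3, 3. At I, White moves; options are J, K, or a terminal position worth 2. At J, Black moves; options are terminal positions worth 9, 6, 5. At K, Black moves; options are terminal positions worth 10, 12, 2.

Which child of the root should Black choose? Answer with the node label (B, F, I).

C (Black): min(11, 10, 12) = 10
D (Black): min(9, 4, 6) = 4
E (Black): min(7, 3, 3) = 3
B (White): max(10, 4, 3) = 10
G (Black): min(2, 8, 5) = 2
H (Black): min(4, 3, 3) = 3
F (White): max(2, 3, 6) = 6
J (Black): min(9, 6, 5) = 5
K (Black): min(10, 12, 2) = 2
I (White): max(5, 2, 2) = 5
Root (Black): min(10, 6, 5) = 5
Black picks the child with the lowest value: I (value 5).

I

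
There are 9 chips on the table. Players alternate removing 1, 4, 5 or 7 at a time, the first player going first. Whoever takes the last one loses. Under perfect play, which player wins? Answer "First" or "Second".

W/L table (W = player to move can force a win):
i:   0  1  2  3  4  5  6  7  8  9
     W  L  W  L  W  W  W  W  W  L
Position 9 is L, so the second player wins.

Second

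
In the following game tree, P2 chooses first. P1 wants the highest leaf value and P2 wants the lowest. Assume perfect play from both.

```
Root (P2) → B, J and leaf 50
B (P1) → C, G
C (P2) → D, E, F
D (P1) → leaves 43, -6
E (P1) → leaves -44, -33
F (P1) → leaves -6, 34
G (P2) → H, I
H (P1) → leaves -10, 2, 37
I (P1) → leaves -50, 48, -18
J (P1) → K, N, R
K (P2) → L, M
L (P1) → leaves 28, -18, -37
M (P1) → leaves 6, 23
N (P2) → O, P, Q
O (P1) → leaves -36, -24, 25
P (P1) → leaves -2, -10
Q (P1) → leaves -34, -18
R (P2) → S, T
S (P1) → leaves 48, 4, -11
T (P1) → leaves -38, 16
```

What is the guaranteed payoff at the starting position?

23

D (P1): max(43, -6) = 43
E (P1): max(-44, -33) = -33
F (P1): max(-6, 34) = 34
C (P2): min(43, -33, 34) = -33
H (P1): max(-10, 2, 37) = 37
I (P1): max(-50, 48, -18) = 48
G (P2): min(37, 48) = 37
B (P1): max(-33, 37) = 37
L (P1): max(28, -18, -37) = 28
M (P1): max(6, 23) = 23
K (P2): min(28, 23) = 23
O (P1): max(-36, -24, 25) = 25
P (P1): max(-2, -10) = -2
Q (P1): max(-34, -18) = -18
N (P2): min(25, -2, -18) = -18
S (P1): max(48, 4, -11) = 48
T (P1): max(-38, 16) = 16
R (P2): min(48, 16) = 16
J (P1): max(23, -18, 16) = 23
Root (P2): min(37, 23, 50) = 23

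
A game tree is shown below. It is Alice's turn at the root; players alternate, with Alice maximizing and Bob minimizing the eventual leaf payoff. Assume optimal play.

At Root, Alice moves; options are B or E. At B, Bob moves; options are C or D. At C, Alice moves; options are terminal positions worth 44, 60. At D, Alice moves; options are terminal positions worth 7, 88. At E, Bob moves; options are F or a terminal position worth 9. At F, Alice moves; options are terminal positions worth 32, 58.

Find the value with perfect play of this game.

C (Alice): max(44, 60) = 60
D (Alice): max(7, 88) = 88
B (Bob): min(60, 88) = 60
F (Alice): max(32, 58) = 58
E (Bob): min(58, 9) = 9
Root (Alice): max(60, 9) = 60

60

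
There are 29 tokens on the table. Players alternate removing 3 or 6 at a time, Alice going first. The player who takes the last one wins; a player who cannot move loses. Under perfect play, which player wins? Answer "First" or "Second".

Second

i:   0  1  2  3  4  5  6  7  8  9 10 11 12 13 14 15 16 17 18 19 20 21 22 23 24 25 26 27 28 29
     L  L  L  W  W  W  W  W  W  L  L  L  W  W  W  W  W  W  L  L  L  W  W  W  W  W  W  L  L  L
Position 29 is L, so the second player wins.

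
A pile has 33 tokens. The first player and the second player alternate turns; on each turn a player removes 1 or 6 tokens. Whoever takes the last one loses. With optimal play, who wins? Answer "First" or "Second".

Second

i:   0  1  2  3  4  5  6  7  8  9 10 11 12 13 14 15 16 17 18 19 20 21 22 23 24 25 26 27 28 29 30 31 32 33
     W  L  W  L  W  L  W  W  L  W  L  W  L  W  W  L  W  L  W  L  W  W  L  W  L  W  L  W  W  L  W  L  W  L
Position 33 is L, so the second player wins.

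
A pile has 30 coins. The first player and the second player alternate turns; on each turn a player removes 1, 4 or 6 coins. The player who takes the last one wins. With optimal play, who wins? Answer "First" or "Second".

Mark each pile size as W (mover wins) or L (mover loses):
i:   0  1  2  3  4  5  6  7  8  9 10 11 12 13 14 15 16 17 18 19 20 21 22 23 24 25 26 27 28 29 30
     L  W  L  W  W  L  W  L  W  W  L  W  L  W  W  L  W  L  W  W  L  W  L  W  W  L  W  L  W  W  L
Position 30 is L, so the second player wins.

Second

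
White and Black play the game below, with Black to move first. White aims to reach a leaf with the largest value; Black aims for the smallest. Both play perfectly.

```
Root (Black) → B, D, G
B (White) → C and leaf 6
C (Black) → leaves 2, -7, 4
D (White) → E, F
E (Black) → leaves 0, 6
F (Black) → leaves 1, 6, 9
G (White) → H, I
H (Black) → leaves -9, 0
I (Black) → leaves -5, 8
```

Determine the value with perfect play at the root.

C (Black): min(2, -7, 4) = -7
B (White): max(-7, 6) = 6
E (Black): min(0, 6) = 0
F (Black): min(1, 6, 9) = 1
D (White): max(0, 1) = 1
H (Black): min(-9, 0) = -9
I (Black): min(-5, 8) = -5
G (White): max(-9, -5) = -5
Root (Black): min(6, 1, -5) = -5

-5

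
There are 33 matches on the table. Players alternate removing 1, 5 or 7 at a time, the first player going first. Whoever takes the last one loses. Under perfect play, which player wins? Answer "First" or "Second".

Second

Compute winning (W) and losing (L) positions by backward induction:
i:   0  1  2  3  4  5  6  7  8  9 10 11 12 13 14 15 16 17 18 19 20 21 22 23 24 25 26 27 28 29 30 31 32 33
     W  L  W  L  W  L  W  L  W  L  W  L  W  L  W  L  W  L  W  L  W  L  W  L  W  L  W  L  W  L  W  L  W  L
Position 33 is L, so the second player wins.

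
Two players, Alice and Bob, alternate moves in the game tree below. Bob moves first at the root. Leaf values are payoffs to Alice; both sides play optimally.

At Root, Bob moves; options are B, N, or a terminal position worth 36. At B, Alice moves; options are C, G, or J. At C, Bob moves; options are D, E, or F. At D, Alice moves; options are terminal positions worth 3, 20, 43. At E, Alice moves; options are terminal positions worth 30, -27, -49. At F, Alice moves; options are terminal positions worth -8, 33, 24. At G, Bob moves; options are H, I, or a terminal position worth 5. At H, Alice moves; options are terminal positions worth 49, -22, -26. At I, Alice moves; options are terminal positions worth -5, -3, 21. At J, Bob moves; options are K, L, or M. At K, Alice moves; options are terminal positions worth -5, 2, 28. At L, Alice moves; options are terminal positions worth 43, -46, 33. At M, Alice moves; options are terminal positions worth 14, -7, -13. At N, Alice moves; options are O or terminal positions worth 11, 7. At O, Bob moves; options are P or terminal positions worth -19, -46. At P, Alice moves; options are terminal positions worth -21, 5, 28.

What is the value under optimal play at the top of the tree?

D (Alice): max(3, 20, 43) = 43
E (Alice): max(30, -27, -49) = 30
F (Alice): max(-8, 33, 24) = 33
C (Bob): min(43, 30, 33) = 30
H (Alice): max(49, -22, -26) = 49
I (Alice): max(-5, -3, 21) = 21
G (Bob): min(49, 21, 5) = 5
K (Alice): max(-5, 2, 28) = 28
L (Alice): max(43, -46, 33) = 43
M (Alice): max(14, -7, -13) = 14
J (Bob): min(28, 43, 14) = 14
B (Alice): max(30, 5, 14) = 30
P (Alice): max(-21, 5, 28) = 28
O (Bob): min(28, -19, -46) = -46
N (Alice): max(-46, 11, 7) = 11
Root (Bob): min(30, 11, 36) = 11

11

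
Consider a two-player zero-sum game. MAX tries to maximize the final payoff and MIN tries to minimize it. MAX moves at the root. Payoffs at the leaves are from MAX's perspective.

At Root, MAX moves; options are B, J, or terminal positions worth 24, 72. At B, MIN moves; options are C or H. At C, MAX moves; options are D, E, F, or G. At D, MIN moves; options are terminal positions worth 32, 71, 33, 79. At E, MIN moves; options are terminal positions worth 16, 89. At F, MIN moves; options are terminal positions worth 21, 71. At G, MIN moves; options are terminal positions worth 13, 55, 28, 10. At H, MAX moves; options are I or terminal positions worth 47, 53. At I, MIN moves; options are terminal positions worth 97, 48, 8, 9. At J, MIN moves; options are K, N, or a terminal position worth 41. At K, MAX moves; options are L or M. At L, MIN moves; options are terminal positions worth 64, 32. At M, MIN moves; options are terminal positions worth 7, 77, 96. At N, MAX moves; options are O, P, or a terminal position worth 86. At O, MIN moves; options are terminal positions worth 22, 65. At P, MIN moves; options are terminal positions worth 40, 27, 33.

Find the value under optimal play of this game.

D (MIN): min(32, 71, 33, 79) = 32
E (MIN): min(16, 89) = 16
F (MIN): min(21, 71) = 21
G (MIN): min(13, 55, 28, 10) = 10
C (MAX): max(32, 16, 21, 10) = 32
I (MIN): min(97, 48, 8, 9) = 8
H (MAX): max(8, 47, 53) = 53
B (MIN): min(32, 53) = 32
L (MIN): min(64, 32) = 32
M (MIN): min(7, 77, 96) = 7
K (MAX): max(32, 7) = 32
O (MIN): min(22, 65) = 22
P (MIN): min(40, 27, 33) = 27
N (MAX): max(22, 27, 86) = 86
J (MIN): min(32, 86, 41) = 32
Root (MAX): max(32, 32, 24, 72) = 72

72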